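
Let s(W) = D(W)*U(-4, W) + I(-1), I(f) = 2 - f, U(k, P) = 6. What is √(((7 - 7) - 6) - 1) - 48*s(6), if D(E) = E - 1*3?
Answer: -1008 + I*√7 ≈ -1008.0 + 2.6458*I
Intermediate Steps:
D(E) = -3 + E (D(E) = E - 3 = -3 + E)
s(W) = -15 + 6*W (s(W) = (-3 + W)*6 + (2 - 1*(-1)) = (-18 + 6*W) + (2 + 1) = (-18 + 6*W) + 3 = -15 + 6*W)
√(((7 - 7) - 6) - 1) - 48*s(6) = √(((7 - 7) - 6) - 1) - 48*(-15 + 6*6) = √((0 - 6) - 1) - 48*(-15 + 36) = √(-6 - 1) - 48*21 = √(-7) - 1008 = I*√7 - 1008 = -1008 + I*√7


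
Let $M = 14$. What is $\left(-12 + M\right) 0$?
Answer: $0$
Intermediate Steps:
$\left(-12 + M\right) 0 = \left(-12 + 14\right) 0 = 2 \cdot 0 = 0$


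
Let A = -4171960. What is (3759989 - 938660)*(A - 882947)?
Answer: -14261555711403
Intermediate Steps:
(3759989 - 938660)*(A - 882947) = (3759989 - 938660)*(-4171960 - 882947) = 2821329*(-5054907) = -14261555711403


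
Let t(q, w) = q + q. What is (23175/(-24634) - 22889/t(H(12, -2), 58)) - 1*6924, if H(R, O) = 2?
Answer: -623101795/49268 ≈ -12647.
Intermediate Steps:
t(q, w) = 2*q
(23175/(-24634) - 22889/t(H(12, -2), 58)) - 1*6924 = (23175/(-24634) - 22889/(2*2)) - 1*6924 = (23175*(-1/24634) - 22889/4) - 6924 = (-23175/24634 - 22889*¼) - 6924 = (-23175/24634 - 22889/4) - 6924 = -281970163/49268 - 6924 = -623101795/49268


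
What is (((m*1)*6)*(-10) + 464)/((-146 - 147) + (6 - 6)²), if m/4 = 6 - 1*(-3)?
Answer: 1696/293 ≈ 5.7884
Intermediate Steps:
m = 36 (m = 4*(6 - 1*(-3)) = 4*(6 + 3) = 4*9 = 36)
(((m*1)*6)*(-10) + 464)/((-146 - 147) + (6 - 6)²) = (((36*1)*6)*(-10) + 464)/((-146 - 147) + (6 - 6)²) = ((36*6)*(-10) + 464)/(-293 + 0²) = (216*(-10) + 464)/(-293 + 0) = (-2160 + 464)/(-293) = -1696*(-1/293) = 1696/293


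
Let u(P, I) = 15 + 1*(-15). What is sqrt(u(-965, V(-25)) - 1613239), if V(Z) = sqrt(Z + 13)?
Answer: I*sqrt(1613239) ≈ 1270.1*I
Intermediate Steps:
V(Z) = sqrt(13 + Z)
u(P, I) = 0 (u(P, I) = 15 - 15 = 0)
sqrt(u(-965, V(-25)) - 1613239) = sqrt(0 - 1613239) = sqrt(-1613239) = I*sqrt(1613239)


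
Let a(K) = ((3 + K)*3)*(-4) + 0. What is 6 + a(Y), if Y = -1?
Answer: -18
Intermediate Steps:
a(K) = -36 - 12*K (a(K) = (9 + 3*K)*(-4) + 0 = (-36 - 12*K) + 0 = -36 - 12*K)
6 + a(Y) = 6 + (-36 - 12*(-1)) = 6 + (-36 + 12) = 6 - 24 = -18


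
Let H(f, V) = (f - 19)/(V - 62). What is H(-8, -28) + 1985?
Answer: 19853/10 ≈ 1985.3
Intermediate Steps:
H(f, V) = (-19 + f)/(-62 + V)
H(-8, -28) + 1985 = (-19 - 8)/(-62 - 28) + 1985 = -27/(-90) + 1985 = -1/90*(-27) + 1985 = 3/10 + 1985 = 19853/10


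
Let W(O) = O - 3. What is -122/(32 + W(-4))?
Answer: -122/25 ≈ -4.8800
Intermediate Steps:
W(O) = -3 + O
-122/(32 + W(-4)) = -122/(32 + (-3 - 4)) = -122/(32 - 7) = -122/25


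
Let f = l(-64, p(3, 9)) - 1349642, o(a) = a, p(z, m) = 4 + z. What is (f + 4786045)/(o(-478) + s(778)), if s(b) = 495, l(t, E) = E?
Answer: 3436410/17 ≈ 2.0214e+5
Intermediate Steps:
f = -1349635 (f = (4 + 3) - 1349642 = 7 - 1349642 = -1349635)
(f + 4786045)/(o(-478) + s(778)) = (-1349635 + 4786045)/(-478 + 495) = 3436410/17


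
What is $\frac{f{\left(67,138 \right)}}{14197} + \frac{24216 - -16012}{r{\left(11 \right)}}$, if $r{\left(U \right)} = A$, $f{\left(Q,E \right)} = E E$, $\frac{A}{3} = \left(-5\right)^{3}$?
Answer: $- \frac{563975416}{5323875} \approx -105.93$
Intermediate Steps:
$A = -375$ ($A = 3 \left(-5\right)^{3} = 3 \left(-125\right) = -375$)
$f{\left(Q,E \right)} = E^{2}$
$r{\left(U \right)} = -375$
$\frac{f{\left(67,138 \right)}}{14197} + \frac{24216 - -16012}{r{\left(11 \right)}} = \frac{138^{2}}{14197} + \frac{24216 - -16012}{-375} = 19044 \cdot \frac{1}{14197} + \left(24216 + 16012\right) \left(- \frac{1}{375}\right) = \frac{19044}{14197} + 40228 \left(- \frac{1}{375}\right) = \frac{19044}{14197} - \frac{40228}{375} = - \frac{563975416}{5323875}$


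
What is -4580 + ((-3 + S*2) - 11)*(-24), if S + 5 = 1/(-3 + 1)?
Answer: -3980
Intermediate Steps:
S = -11/2 (S = -5 + 1/(-3 + 1) = -5 + 1/(-2) = -5 - ½ = -11/2 ≈ -5.5000)
-4580 + ((-3 + S*2) - 11)*(-24) = -4580 + ((-3 - 11/2*2) - 11)*(-24) = -4580 + ((-3 - 11) - 11)*(-24) = -4580 + (-14 - 11)*(-24) = -4580 - 25*(-24) = -4580 + 600 = -3980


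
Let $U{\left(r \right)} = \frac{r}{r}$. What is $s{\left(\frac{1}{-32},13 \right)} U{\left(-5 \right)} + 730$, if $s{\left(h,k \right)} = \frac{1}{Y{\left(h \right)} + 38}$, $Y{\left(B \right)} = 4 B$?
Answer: $\frac{221198}{303} \approx 730.03$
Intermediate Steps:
$s{\left(h,k \right)} = \frac{1}{38 + 4 h}$ ($s{\left(h,k \right)} = \frac{1}{4 h + 38} = \frac{1}{38 + 4 h}$)
$U{\left(r \right)} = 1$
$s{\left(\frac{1}{-32},13 \right)} U{\left(-5 \right)} + 730 = \frac{1}{2 \left(19 + \frac{2}{-32}\right)} 1 + 730 = \frac{1}{2 \left(19 + 2 \left(- \frac{1}{32}\right)\right)} 1 + 730 = \frac{1}{2 \left(19 - \frac{1}{16}\right)} 1 + 730 = \frac{1}{2 \cdot \frac{303}{16}} \cdot 1 + 730 = \frac{1}{2} \cdot \frac{16}{303} \cdot 1 + 730 = \frac{8}{303} \cdot 1 + 730 = \frac{8}{303} + 730 = \frac{221198}{303}$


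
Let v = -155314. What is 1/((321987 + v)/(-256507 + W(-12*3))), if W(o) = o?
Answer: -256543/166673 ≈ -1.5392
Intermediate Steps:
1/((321987 + v)/(-256507 + W(-12*3))) = 1/((321987 - 155314)/(-256507 - 12*3)) = 1/(166673/(-256507 - 36)) = 1/(166673/(-256543)) = 1/(166673*(-1/256543)) = 1/(-166673/256543) = -256543/166673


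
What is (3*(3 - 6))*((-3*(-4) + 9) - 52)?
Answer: 279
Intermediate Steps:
(3*(3 - 6))*((-3*(-4) + 9) - 52) = (3*(-3))*((12 + 9) - 52) = -9*(21 - 52) = -9*(-31) = 279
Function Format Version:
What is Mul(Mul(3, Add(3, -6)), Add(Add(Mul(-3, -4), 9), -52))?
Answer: 279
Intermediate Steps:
Mul(Mul(3, Add(3, -6)), Add(Add(Mul(-3, -4), 9), -52)) = Mul(Mul(3, -3), Add(Add(12, 9), -52)) = Mul(-9, Add(21, -52)) = Mul(-9, -31) = 279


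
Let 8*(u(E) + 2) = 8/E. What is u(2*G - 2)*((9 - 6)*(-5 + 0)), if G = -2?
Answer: 65/2 ≈ 32.500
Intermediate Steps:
u(E) = -2 + 1/E (u(E) = -2 + (8/E)/8 = -2 + 1/E)
u(2*G - 2)*((9 - 6)*(-5 + 0)) = (-2 + 1/(2*(-2) - 2))*((9 - 6)*(-5 + 0)) = (-2 + 1/(-4 - 2))*(3*(-5)) = (-2 + 1/(-6))*(-15) = (-2 - ⅙)*(-15) = -13/6*(-15) = 65/2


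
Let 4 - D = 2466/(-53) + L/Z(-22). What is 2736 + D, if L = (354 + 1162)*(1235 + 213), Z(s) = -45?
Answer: 122989774/2385 ≈ 51568.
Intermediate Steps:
L = 2195168 (L = 1516*1448 = 2195168)
D = 116464414/2385 (D = 4 - (2466/(-53) + 2195168/(-45)) = 4 - (2466*(-1/53) + 2195168*(-1/45)) = 4 - (-2466/53 - 2195168/45) = 4 - 1*(-116454874/2385) = 4 + 116454874/2385 = 116464414/2385 ≈ 48832.)
2736 + D = 2736 + 116464414/2385 = 122989774/2385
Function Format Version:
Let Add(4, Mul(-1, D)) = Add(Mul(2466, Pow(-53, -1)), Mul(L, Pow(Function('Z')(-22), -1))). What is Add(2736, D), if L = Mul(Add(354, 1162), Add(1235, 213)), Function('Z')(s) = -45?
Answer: Rational(122989774, 2385) ≈ 51568.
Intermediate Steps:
L = 2195168 (L = Mul(1516, 1448) = 2195168)
D = Rational(116464414, 2385) (D = Add(4, Mul(-1, Add(Mul(2466, Pow(-53, -1)), Mul(2195168, Pow(-45, -1))))) = Add(4, Mul(-1, Add(Mul(2466, Rational(-1, 53)), Mul(2195168, Rational(-1, 45))))) = Add(4, Mul(-1, Add(Rational(-2466, 53), Rational(-2195168, 45)))) = Add(4, Mul(-1, Rational(-116454874, 2385))) = Add(4, Rational(116454874, 2385)) = Rational(116464414, 2385) ≈ 48832.)
Add(2736, D) = Add(2736, Rational(116464414, 2385)) = Rational(122989774, 2385)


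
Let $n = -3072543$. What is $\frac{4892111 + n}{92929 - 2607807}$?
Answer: $- \frac{909784}{1257439} \approx -0.72352$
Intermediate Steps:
$\frac{4892111 + n}{92929 - 2607807} = \frac{4892111 - 3072543}{92929 - 2607807} = \frac{1819568}{-2514878} = 1819568 \left(- \frac{1}{2514878}\right) = - \frac{909784}{1257439}$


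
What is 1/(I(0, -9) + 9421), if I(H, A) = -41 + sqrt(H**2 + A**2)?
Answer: 1/9389 ≈ 0.00010651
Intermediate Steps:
I(H, A) = -41 + sqrt(A**2 + H**2)
1/(I(0, -9) + 9421) = 1/((-41 + sqrt((-9)**2 + 0**2)) + 9421) = 1/((-41 + sqrt(81 + 0)) + 9421) = 1/((-41 + sqrt(81)) + 9421) = 1/((-41 + 9) + 9421) = 1/(-32 + 9421) = 1/9389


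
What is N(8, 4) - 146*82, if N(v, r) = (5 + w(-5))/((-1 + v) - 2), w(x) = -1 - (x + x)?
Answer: -59846/5 ≈ -11969.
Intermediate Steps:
w(x) = -1 - 2*x
N(v, r) = 14/(-3 + v) (N(v, r) = (5 + (-1 - 2*(-5)))/((-1 + v) - 2) = (5 + (-1 + 10))/(-3 + v) = (5 + 9)/(-3 + v) = 14/(-3 + v))
N(8, 4) - 146*82 = 14/(-3 + 8) - 146*82 = 14/5 - 11972 = -59846/5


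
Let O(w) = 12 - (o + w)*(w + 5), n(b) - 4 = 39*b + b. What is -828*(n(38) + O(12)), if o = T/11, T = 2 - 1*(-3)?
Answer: -12061476/11 ≈ -1.0965e+6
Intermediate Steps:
T = 5 (T = 2 + 3 = 5)
n(b) = 4 + 40*b (n(b) = 4 + (39*b + b) = 4 + 40*b)
o = 5/11 ≈ 0.45455
O(w) = 12 - (5 + w)*(5/11 + w) (O(w) = 12 - (5/11 + w)*(w + 5) = 12 - (5/11 + w)*(5 + w) = 12 - (5 + w)*(5/11 + w))
-828*(n(38) + O(12)) = -828*((4 + 40*38) + (107/11 - 1*12² - 60/11*12)) = -828*((4 + 1520) + (107/11 - 1*144 - 720/11)) = -828*(1524 + (107/11 - 144 - 720/11)) = -828*(1524 - 2197/11) = -828*14567/11 = -12061476/11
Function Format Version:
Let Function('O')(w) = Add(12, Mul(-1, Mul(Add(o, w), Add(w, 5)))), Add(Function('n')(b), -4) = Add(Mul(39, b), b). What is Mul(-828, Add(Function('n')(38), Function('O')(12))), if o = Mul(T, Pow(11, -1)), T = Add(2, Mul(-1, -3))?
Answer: Rational(-12061476, 11) ≈ -1.0965e+6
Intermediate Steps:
T = 5 (T = Add(2, 3) = 5)
Function('n')(b) = Add(4, Mul(40, b)) (Function('n')(b) = Add(4, Add(Mul(39, b), b)) = Add(4, Mul(40, b)))
o = Rational(5, 11) (o = Mul(5, Pow(11, -1)) = Mul(5, Rational(1, 11)) = Rational(5, 11) ≈ 0.45455)
Function('O')(w) = Add(12, Mul(-1, Add(5, w), Add(Rational(5, 11), w))) (Function('O')(w) = Add(12, Mul(-1, Mul(Add(Rational(5, 11), w), Add(w, 5)))) = Add(12, Mul(-1, Mul(Add(Rational(5, 11), w), Add(5, w)))) = Add(12, Mul(-1, Mul(Add(5, w), Add(Rational(5, 11), w)))) = Add(12, Mul(-1, Add(5, w), Add(Rational(5, 11), w))))
Mul(-828, Add(Function('n')(38), Function('O')(12))) = Mul(-828, Add(Add(4, Mul(40, 38)), Add(Rational(107, 11), Mul(-1, Pow(12, 2)), Mul(Rational(-60, 11), 12)))) = Mul(-828, Add(Add(4, 1520), Add(Rational(107, 11), Mul(-1, 144), Rational(-720, 11)))) = Mul(-828, Add(1524, Add(Rational(107, 11), -144, Rational(-720, 11)))) = Mul(-828, Add(1524, Rational(-2197, 11))) = Mul(-828, Rational(14567, 11)) = Rational(-12061476, 11)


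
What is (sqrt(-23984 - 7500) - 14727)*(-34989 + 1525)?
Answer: 492824328 - 66928*I*sqrt(7871) ≈ 4.9282e+8 - 5.9378e+6*I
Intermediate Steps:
(sqrt(-23984 - 7500) - 14727)*(-34989 + 1525) = (sqrt(-31484) - 14727)*(-33464) = (2*I*sqrt(7871) - 14727)*(-33464) = (-14727 + 2*I*sqrt(7871))*(-33464) = 492824328 - 66928*I*sqrt(7871)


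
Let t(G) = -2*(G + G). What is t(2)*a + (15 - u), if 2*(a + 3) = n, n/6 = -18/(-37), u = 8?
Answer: 715/37 ≈ 19.324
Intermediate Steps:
t(G) = -4*G
n = 108/37 (n = 6*(-18/(-37)) = 6*(-18*(-1/37)) = 6*(18/37) = 108/37 ≈ 2.9189)
a = -57/37 (a = -3 + (1/2)*(108/37) = -3 + 54/37 = -57/37 ≈ -1.5405)
t(2)*a + (15 - u) = -4*2*(-57/37) + (15 - 1*8) = -8*(-57/37) + (15 - 8) = 456/37 + 7 = 715/37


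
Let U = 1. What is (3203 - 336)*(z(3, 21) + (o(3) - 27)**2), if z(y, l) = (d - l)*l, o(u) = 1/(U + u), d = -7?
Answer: 5851547/16 ≈ 3.6572e+5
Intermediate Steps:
o(u) = 1/(1 + u)
z(y, l) = l*(-7 - l) (z(y, l) = (-7 - l)*l = l*(-7 - l))
(3203 - 336)*(z(3, 21) + (o(3) - 27)**2) = (3203 - 336)*(-1*21*(7 + 21) + (1/(1 + 3) - 27)**2) = 2867*(-1*21*28 + (1/4 - 27)**2) = 2867*(-588 + (1/4 - 27)**2) = 2867*(-588 + (-107/4)**2) = 2867*(-588 + 11449/16) = 2867*(2041/16) = 5851547/16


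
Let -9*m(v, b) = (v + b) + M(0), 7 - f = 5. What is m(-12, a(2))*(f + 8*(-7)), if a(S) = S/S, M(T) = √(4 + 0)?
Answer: -54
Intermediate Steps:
f = 2 (f = 7 - 1*5 = 7 - 5 = 2)
M(T) = 2 (M(T) = √4 = 2)
a(S) = 1
m(v, b) = -2/9 - b/9 - v/9 (m(v, b) = -((v + b) + 2)/9 = -((b + v) + 2)/9 = -(2 + b + v)/9 = -2/9 - b/9 - v/9)
m(-12, a(2))*(f + 8*(-7)) = (-2/9 - ⅑*1 - ⅑*(-12))*(2 + 8*(-7)) = (-2/9 - ⅑ + 4/3)*(2 - 56) = 1*(-54) = -54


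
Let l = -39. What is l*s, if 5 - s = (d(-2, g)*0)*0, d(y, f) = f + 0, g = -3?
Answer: -195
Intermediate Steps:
d(y, f) = f
s = 5 (s = 5 - (-3*0)*0 = 5 - 0*0 = 5 - 1*0 = 5 + 0 = 5)
l*s = -39*5 = -195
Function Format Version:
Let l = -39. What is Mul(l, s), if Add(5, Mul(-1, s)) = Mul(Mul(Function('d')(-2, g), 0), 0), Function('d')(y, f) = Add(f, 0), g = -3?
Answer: -195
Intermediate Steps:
Function('d')(y, f) = f
s = 5 (s = Add(5, Mul(-1, Mul(Mul(-3, 0), 0))) = Add(5, Mul(-1, Mul(0, 0))) = Add(5, Mul(-1, 0)) = Add(5, 0) = 5)
Mul(l, s) = Mul(-39, 5) = -195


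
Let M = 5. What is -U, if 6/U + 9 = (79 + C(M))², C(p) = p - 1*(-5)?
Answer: -3/3956 ≈ -0.00075834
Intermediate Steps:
C(p) = 5 + p (C(p) = p + 5 = 5 + p)
U = 3/3956 (U = 6/(-9 + (79 + (5 + 5))²) = 6/(-9 + (79 + 10)²) = 6/(-9 + 89²) = 6/(-9 + 7921) = 6/7912 = 6*(1/7912) = 3/3956 ≈ 0.00075834)
-U = -1*3/3956 = -3/3956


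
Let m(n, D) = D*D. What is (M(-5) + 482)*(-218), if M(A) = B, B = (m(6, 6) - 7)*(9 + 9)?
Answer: -218872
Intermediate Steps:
m(n, D) = D**2
B = 522 (B = (6**2 - 7)*(9 + 9) = (36 - 7)*18 = 29*18 = 522)
M(A) = 522
(M(-5) + 482)*(-218) = (522 + 482)*(-218) = 1004*(-218) = -218872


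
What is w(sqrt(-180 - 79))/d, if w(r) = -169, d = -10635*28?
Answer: 169/297780 ≈ 0.00056753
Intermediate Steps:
d = -297780
w(sqrt(-180 - 79))/d = -169/(-297780) = -169*(-1/297780) = 169/297780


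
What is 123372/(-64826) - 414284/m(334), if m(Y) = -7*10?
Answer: 6711934636/1134455 ≈ 5916.4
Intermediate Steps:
m(Y) = -70
123372/(-64826) - 414284/m(334) = 123372/(-64826) - 414284/(-70) = 123372*(-1/64826) - 414284*(-1/70) = -61686/32413 + 207142/35 = 6711934636/1134455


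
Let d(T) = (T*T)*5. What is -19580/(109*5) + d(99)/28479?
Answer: -3217643/94067 ≈ -34.206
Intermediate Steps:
d(T) = 5*T**2 (d(T) = T**2*5 = 5*T**2)
-19580/(109*5) + d(99)/28479 = -19580/(109*5) + (5*99**2)/28479 = -19580/545 + (5*9801)*(1/28479) = -19580*1/545 + 49005*(1/28479) = -3916/109 + 1485/863 = -3217643/94067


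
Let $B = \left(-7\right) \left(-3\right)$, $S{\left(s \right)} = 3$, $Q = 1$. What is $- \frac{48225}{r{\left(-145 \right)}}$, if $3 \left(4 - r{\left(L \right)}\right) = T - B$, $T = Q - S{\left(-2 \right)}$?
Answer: $- \frac{28935}{7} \approx -4133.6$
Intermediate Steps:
$T = -2$ ($T = 1 - 3 = -2$)
$B = 21$
$r{\left(L \right)} = \frac{35}{3}$ ($r{\left(L \right)} = 4 - \frac{-2 - 21}{3} = 4 - - \frac{23}{3} = 4 + \frac{23}{3} = \frac{35}{3}$)
$- \frac{48225}{r{\left(-145 \right)}} = - \frac{48225}{\frac{35}{3}} = \left(-48225\right) \frac{3}{35} = - \frac{28935}{7}$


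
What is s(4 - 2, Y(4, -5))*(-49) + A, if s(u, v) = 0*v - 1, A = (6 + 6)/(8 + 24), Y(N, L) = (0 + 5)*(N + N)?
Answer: 395/8 ≈ 49.375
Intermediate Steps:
Y(N, L) = 10*N (Y(N, L) = 5*(2*N) = 10*N)
A = 3/8 (A = 12/32 = 12*(1/32) = 3/8 ≈ 0.37500)
s(u, v) = -1 (s(u, v) = 0 - 1 = -1)
s(4 - 2, Y(4, -5))*(-49) + A = -1*(-49) + 3/8 = 49 + 3/8 = 395/8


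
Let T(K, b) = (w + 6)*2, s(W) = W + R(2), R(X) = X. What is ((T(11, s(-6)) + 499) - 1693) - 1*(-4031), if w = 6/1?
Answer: 2861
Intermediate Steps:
w = 6 (w = 6*1 = 6)
s(W) = 2 + W (s(W) = W + 2 = 2 + W)
T(K, b) = 24 (T(K, b) = (6 + 6)*2 = 12*2 = 24)
((T(11, s(-6)) + 499) - 1693) - 1*(-4031) = ((24 + 499) - 1693) - 1*(-4031) = (523 - 1693) + 4031 = -1170 + 4031 = 2861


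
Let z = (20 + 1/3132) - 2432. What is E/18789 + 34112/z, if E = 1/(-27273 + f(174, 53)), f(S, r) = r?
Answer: -54641262307873103/3863587805530140 ≈ -14.143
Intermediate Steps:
z = -7554383/3132 (z = (20 + 1/3132) - 2432 = 62641/3132 - 2432 = -7554383/3132 ≈ -2412.0)
E = -1/27220 (E = 1/(-27273 + 53) = 1/(-27220) = -1/27220 ≈ -3.6738e-5)
E/18789 + 34112/z = -1/27220/18789 + 34112/(-7554383/3132) = -1/27220*1/18789 + 34112*(-3132/7554383) = -1/511436580 - 106838784/7554383 = -54641262307873103/3863587805530140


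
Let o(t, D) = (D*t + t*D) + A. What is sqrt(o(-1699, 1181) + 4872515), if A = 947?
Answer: 2*sqrt(215106) ≈ 927.59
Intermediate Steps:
o(t, D) = 947 + 2*D*t (o(t, D) = (D*t + t*D) + 947 = (D*t + D*t) + 947 = 2*D*t + 947 = 947 + 2*D*t)
sqrt(o(-1699, 1181) + 4872515) = sqrt((947 + 2*1181*(-1699)) + 4872515) = sqrt((947 - 4013038) + 4872515) = sqrt(-4012091 + 4872515) = sqrt(860424) = 2*sqrt(215106)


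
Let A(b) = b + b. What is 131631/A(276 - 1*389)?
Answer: -131631/226 ≈ -582.44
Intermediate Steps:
A(b) = 2*b
131631/A(276 - 1*389) = 131631/((2*(276 - 1*389))) = 131631/((2*(276 - 389))) = 131631/((2*(-113))) = 131631/(-226) = 131631*(-1/226) = -131631/226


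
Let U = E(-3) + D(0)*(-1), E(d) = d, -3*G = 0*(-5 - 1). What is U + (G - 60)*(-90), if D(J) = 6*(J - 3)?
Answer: 5415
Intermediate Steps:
G = 0 (G = -0*(-5 - 1) = -0*(-6) = -⅓*0 = 0)
D(J) = -18 + 6*J (D(J) = 6*(-3 + J) = -18 + 6*J)
U = 15 (U = -3 + (-18 + 6*0)*(-1) = -3 + (-18 + 0)*(-1) = -3 - 18*(-1) = -3 + 18 = 15)
U + (G - 60)*(-90) = 15 + (0 - 60)*(-90) = 15 - 60*(-90) = 15 + 5400 = 5415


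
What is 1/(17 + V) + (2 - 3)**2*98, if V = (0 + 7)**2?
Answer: 6469/66 ≈ 98.015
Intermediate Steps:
V = 49 (V = 7**2 = 49)
1/(17 + V) + (2 - 3)**2*98 = 1/(17 + 49) + (2 - 3)**2*98 = 1/66 + (-1)**2*98 = 1/66 + 1*98 = 1/66 + 98 = 6469/66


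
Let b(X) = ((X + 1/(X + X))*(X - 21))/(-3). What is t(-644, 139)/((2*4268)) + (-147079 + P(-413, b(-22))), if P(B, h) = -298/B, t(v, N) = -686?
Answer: -259252669831/1762684 ≈ -1.4708e+5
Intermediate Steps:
b(X) = -(-21 + X)*(X + 1/(2*X))/3 (b(X) = ((X + 1/(2*X))*(-21 + X))*(-⅓) = ((-21 + X)*(X + 1/(2*X)))*(-⅓) = -(-21 + X)*(X + 1/(2*X))/3)
t(-644, 139)/((2*4268)) + (-147079 + P(-413, b(-22))) = -686/(2*4268) + (-147079 - 298/(-413)) = -686/8536 + (-147079 - 298*(-1/413)) = -686*1/8536 + (-147079 + 298/413) = -343/4268 - 60743329/413 = -259252669831/1762684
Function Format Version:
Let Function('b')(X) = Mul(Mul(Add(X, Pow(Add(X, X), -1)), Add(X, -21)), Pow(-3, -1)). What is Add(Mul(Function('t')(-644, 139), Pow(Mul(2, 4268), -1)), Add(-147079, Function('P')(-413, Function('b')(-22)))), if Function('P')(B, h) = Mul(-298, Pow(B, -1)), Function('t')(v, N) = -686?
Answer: Rational(-259252669831, 1762684) ≈ -1.4708e+5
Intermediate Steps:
Function('b')(X) = Mul(Rational(-1, 3), Add(-21, X), Add(X, Mul(Rational(1, 2), Pow(X, -1)))) (Function('b')(X) = Mul(Mul(Add(X, Pow(Mul(2, X), -1)), Add(-21, X)), Rational(-1, 3)) = Mul(Mul(Add(X, Mul(Rational(1, 2), Pow(X, -1))), Add(-21, X)), Rational(-1, 3)) = Mul(Mul(Add(-21, X), Add(X, Mul(Rational(1, 2), Pow(X, -1)))), Rational(-1, 3)) = Mul(Rational(-1, 3), Add(-21, X), Add(X, Mul(Rational(1, 2), Pow(X, -1)))))
Add(Mul(Function('t')(-644, 139), Pow(Mul(2, 4268), -1)), Add(-147079, Function('P')(-413, Function('b')(-22)))) = Add(Mul(-686, Pow(Mul(2, 4268), -1)), Add(-147079, Mul(-298, Pow(-413, -1)))) = Add(Mul(-686, Pow(8536, -1)), Add(-147079, Mul(-298, Rational(-1, 413)))) = Add(Mul(-686, Rational(1, 8536)), Add(-147079, Rational(298, 413))) = Add(Rational(-343, 4268), Rational(-60743329, 413)) = Rational(-259252669831, 1762684)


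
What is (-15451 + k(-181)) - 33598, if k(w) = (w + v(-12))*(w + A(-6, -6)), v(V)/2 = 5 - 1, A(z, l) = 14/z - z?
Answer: -55111/3 ≈ -18370.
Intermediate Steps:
A(z, l) = -z + 14/z
v(V) = 8 (v(V) = 2*(5 - 1) = 2*4 = 8)
k(w) = (8 + w)*(11/3 + w) (k(w) = (w + 8)*(w + (-1*(-6) + 14/(-6))) = (8 + w)*(w + (6 + 14*(-⅙))) = (8 + w)*(w + (6 - 7/3)) = (8 + w)*(w + 11/3) = (8 + w)*(11/3 + w))
(-15451 + k(-181)) - 33598 = (-15451 + (88/3 + (-181)² + (35/3)*(-181))) - 33598 = (-15451 + (88/3 + 32761 - 6335/3)) - 33598 = (-15451 + 92036/3) - 33598 = 45683/3 - 33598 = -55111/3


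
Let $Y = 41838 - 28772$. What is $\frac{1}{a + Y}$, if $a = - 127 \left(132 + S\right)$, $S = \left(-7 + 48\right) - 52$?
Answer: $- \frac{1}{2301} \approx -0.00043459$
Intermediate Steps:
$S = -11$ ($S = 41 - 52 = -11$)
$a = -15367$ ($a = - 127 \left(132 - 11\right) = \left(-127\right) 121 = -15367$)
$Y = 13066$ ($Y = 41838 - 28772 = 13066$)
$\frac{1}{a + Y} = \frac{1}{-15367 + 13066} = \frac{1}{-2301} = - \frac{1}{2301}$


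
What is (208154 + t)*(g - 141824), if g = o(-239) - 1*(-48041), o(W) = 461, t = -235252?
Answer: 2528839556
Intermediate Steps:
g = 48502 (g = 461 - 1*(-48041) = 461 + 48041 = 48502)
(208154 + t)*(g - 141824) = (208154 - 235252)*(48502 - 141824) = -27098*(-93322) = 2528839556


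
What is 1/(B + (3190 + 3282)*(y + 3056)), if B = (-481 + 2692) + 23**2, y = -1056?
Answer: 1/12946740 ≈ 7.7240e-8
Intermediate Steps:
B = 2740 (B = 2211 + 529 = 2740)
1/(B + (3190 + 3282)*(y + 3056)) = 1/(2740 + (3190 + 3282)*(-1056 + 3056)) = 1/(2740 + 6472*2000) = 1/(2740 + 12944000) = 1/12946740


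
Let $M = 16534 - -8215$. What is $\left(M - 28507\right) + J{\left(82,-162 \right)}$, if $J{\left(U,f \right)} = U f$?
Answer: $-17042$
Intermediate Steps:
$M = 24749$ ($M = 16534 + 8215 = 24749$)
$\left(M - 28507\right) + J{\left(82,-162 \right)} = \left(24749 - 28507\right) + 82 \left(-162\right) = -3758 - 13284 = -17042$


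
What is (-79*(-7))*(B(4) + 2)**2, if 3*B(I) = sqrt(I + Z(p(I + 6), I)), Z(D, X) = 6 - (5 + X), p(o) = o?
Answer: 27097/9 ≈ 3010.8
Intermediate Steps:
Z(D, X) = 1 - X (Z(D, X) = 6 + (-5 - X) = 1 - X)
B(I) = 1/3 (B(I) = sqrt(I + (1 - I))/3 = sqrt(1)/3 = (1/3)*1 = 1/3)
(-79*(-7))*(B(4) + 2)**2 = (-79*(-7))*(1/3 + 2)**2 = 553*(7/3)**2 = 553*(49/9) = 27097/9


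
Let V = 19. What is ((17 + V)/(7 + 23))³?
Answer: 216/125 ≈ 1.7280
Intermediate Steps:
((17 + V)/(7 + 23))³ = ((17 + 19)/(7 + 23))³ = (36/30)³ = (36*(1/30))³ = (6/5)³ = 216/125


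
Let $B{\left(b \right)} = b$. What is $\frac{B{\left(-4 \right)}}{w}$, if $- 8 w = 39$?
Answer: $\frac{32}{39} \approx 0.82051$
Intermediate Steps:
$w = - \frac{39}{8}$ ($w = \left(- \frac{1}{8}\right) 39 = - \frac{39}{8} \approx -4.875$)
$\frac{B{\left(-4 \right)}}{w} = \frac{1}{- \frac{39}{8}} \left(-4\right) = \left(- \frac{8}{39}\right) \left(-4\right) = \frac{32}{39}$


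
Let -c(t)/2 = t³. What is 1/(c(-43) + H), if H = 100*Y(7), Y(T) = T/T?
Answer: 1/159114 ≈ 6.2848e-6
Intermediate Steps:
c(t) = -2*t³
Y(T) = 1
H = 100 (H = 100*1 = 100)
1/(c(-43) + H) = 1/(-2*(-43)³ + 100) = 1/(-2*(-79507) + 100) = 1/(159014 + 100) = 1/159114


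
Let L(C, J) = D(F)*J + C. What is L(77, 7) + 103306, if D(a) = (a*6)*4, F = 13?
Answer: 105567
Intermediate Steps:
D(a) = 24*a (D(a) = (6*a)*4 = 24*a)
L(C, J) = C + 312*J (L(C, J) = (24*13)*J + C = 312*J + C = C + 312*J)
L(77, 7) + 103306 = (77 + 312*7) + 103306 = (77 + 2184) + 103306 = 2261 + 103306 = 105567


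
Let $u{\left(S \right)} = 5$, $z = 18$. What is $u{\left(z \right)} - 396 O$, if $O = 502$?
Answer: $-198787$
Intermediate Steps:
$u{\left(z \right)} - 396 O = 5 - 198792 = -198787$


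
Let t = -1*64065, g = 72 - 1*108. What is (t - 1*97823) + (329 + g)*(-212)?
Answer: -224004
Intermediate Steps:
g = -36 (g = 72 - 108 = -36)
t = -64065
(t - 1*97823) + (329 + g)*(-212) = (-64065 - 1*97823) + (329 - 36)*(-212) = (-64065 - 97823) + 293*(-212) = -161888 - 62116 = -224004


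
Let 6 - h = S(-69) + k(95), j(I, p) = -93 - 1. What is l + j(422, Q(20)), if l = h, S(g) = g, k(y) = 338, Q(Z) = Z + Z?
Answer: -357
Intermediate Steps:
Q(Z) = 2*Z
j(I, p) = -94
h = -263 (h = 6 - (-69 + 338) = 6 - 1*269 = 6 - 269 = -263)
l = -263
l + j(422, Q(20)) = -263 - 94 = -357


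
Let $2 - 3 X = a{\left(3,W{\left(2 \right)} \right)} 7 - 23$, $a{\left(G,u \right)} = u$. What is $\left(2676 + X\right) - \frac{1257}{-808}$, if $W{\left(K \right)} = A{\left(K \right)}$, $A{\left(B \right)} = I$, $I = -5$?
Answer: $\frac{2179625}{808} \approx 2697.6$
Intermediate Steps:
$A{\left(B \right)} = -5$
$W{\left(K \right)} = -5$
$X = 20$ ($X = \frac{2}{3} - \frac{\left(-5\right) 7 - 23}{3} = \frac{2}{3} - \frac{-35 - 23}{3} = \frac{2}{3} - - \frac{58}{3} = \frac{2}{3} + \frac{58}{3} = 20$)
$\left(2676 + X\right) - \frac{1257}{-808} = \left(2676 + 20\right) - \frac{1257}{-808} = 2696 - - \frac{1257}{808} = 2696 + \frac{1257}{808} = \frac{2179625}{808}$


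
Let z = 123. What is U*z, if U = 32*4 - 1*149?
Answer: -2583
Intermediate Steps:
U = -21 (U = 128 - 149 = -21)
U*z = -21*123 = -2583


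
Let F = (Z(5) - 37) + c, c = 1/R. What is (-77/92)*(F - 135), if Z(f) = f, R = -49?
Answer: 22506/161 ≈ 139.79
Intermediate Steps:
c = -1/49 (c = 1/(-49) = -1/49 ≈ -0.020408)
F = -1569/49 (F = (5 - 37) - 1/49 = -32 - 1/49 = -1569/49 ≈ -32.020)
(-77/92)*(F - 135) = (-77/92)*(-1569/49 - 135) = -77*1/92*(-8184/49) = -77/92*(-8184/49) = 22506/161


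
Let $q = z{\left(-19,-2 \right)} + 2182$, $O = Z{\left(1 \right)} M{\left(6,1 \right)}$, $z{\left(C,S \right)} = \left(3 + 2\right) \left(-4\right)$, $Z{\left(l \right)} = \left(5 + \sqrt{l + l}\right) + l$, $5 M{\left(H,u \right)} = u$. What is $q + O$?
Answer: $\frac{10816}{5} + \frac{\sqrt{2}}{5} \approx 2163.5$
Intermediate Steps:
$M{\left(H,u \right)} = \frac{u}{5}$
$Z{\left(l \right)} = 5 + l + \sqrt{2} \sqrt{l}$ ($Z{\left(l \right)} = \left(5 + \sqrt{2 l}\right) + l = \left(5 + \sqrt{2} \sqrt{l}\right) + l = 5 + l + \sqrt{2} \sqrt{l}$)
$z{\left(C,S \right)} = -20$ ($z{\left(C,S \right)} = 5 \left(-4\right) = -20$)
$O = \frac{6}{5} + \frac{\sqrt{2}}{5}$ ($O = \left(5 + 1 + \sqrt{2} \sqrt{1}\right) \frac{1}{5} \cdot 1 = \left(5 + 1 + \sqrt{2} \cdot 1\right) \frac{1}{5} = \left(5 + 1 + \sqrt{2}\right) \frac{1}{5} = \left(6 + \sqrt{2}\right) \frac{1}{5} = \frac{6}{5} + \frac{\sqrt{2}}{5} \approx 1.4828$)
$q = 2162$ ($q = -20 + 2182 = 2162$)
$q + O = 2162 + \left(\frac{6}{5} + \frac{\sqrt{2}}{5}\right) = \frac{10816}{5} + \frac{\sqrt{2}}{5}$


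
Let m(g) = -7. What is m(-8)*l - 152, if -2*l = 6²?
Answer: -26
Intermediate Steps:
l = -18 (l = -½*6² = -½*36 = -18)
m(-8)*l - 152 = -7*(-18) - 152 = 126 - 152 = -26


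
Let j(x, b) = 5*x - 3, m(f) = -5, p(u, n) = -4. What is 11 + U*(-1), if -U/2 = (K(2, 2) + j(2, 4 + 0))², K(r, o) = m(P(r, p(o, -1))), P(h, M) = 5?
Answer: 19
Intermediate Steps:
j(x, b) = -3 + 5*x
K(r, o) = -5
U = -8 (U = -2*(-5 + (-3 + 5*2))² = -2*(-5 + (-3 + 10))² = -2*(-5 + 7)² = -2*2² = -2*4 = -8)
11 + U*(-1) = 11 - 8*(-1) = 11 + 8 = 19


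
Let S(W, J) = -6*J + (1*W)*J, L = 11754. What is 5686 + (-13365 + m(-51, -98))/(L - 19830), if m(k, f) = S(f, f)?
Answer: 45923309/8076 ≈ 5686.4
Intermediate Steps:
S(W, J) = -6*J + J*W (S(W, J) = -6*J + W*J = -6*J + J*W)
m(k, f) = f*(-6 + f)
5686 + (-13365 + m(-51, -98))/(L - 19830) = 5686 + (-13365 - 98*(-6 - 98))/(11754 - 19830) = 5686 + (-13365 - 98*(-104))/(-8076) = 5686 + (-13365 + 10192)*(-1/8076) = 5686 - 3173*(-1/8076) = 5686 + 3173/8076 = 45923309/8076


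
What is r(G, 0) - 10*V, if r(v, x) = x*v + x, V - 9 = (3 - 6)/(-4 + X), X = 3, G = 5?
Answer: -120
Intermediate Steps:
V = 12 (V = 9 + (3 - 6)/(-4 + 3) = 9 - 3/(-1) = 9 - 3*(-1) = 9 + 3 = 12)
r(v, x) = x + v*x (r(v, x) = v*x + x = x + v*x)
r(G, 0) - 10*V = 0*(1 + 5) - 10*12 = 0*6 - 120 = 0 - 120 = -120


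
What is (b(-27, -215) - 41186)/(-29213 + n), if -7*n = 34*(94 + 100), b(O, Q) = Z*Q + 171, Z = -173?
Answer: 26740/211087 ≈ 0.12668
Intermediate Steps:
b(O, Q) = 171 - 173*Q (b(O, Q) = -173*Q + 171 = 171 - 173*Q)
n = -6596/7 (n = -34*(94 + 100)/7 = -34*194/7 = -1/7*6596 = -6596/7 ≈ -942.29)
(b(-27, -215) - 41186)/(-29213 + n) = ((171 - 173*(-215)) - 41186)/(-29213 - 6596/7) = ((171 + 37195) - 41186)/(-211087/7) = (37366 - 41186)*(-7/211087) = -3820*(-7/211087) = 26740/211087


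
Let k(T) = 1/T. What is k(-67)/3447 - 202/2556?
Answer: -2591903/32794758 ≈ -0.079034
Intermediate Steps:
k(-67)/3447 - 202/2556 = 1/(-67*3447) - 202/2556 = -1/67*1/3447 - 202*1/2556 = -1/230949 - 101/1278 = -2591903/32794758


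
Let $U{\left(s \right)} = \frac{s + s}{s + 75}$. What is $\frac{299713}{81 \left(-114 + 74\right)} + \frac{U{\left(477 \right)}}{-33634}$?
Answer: $- \frac{57963177689}{626601420} \approx -92.504$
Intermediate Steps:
$U{\left(s \right)} = \frac{2 s}{75 + s}$
$\frac{299713}{81 \left(-114 + 74\right)} + \frac{U{\left(477 \right)}}{-33634} = \frac{299713}{81 \left(-114 + 74\right)} + \frac{2 \cdot 477 \frac{1}{75 + 477}}{-33634} = \frac{299713}{81 \left(-40\right)} + 2 \cdot 477 \cdot \frac{1}{552} \left(- \frac{1}{33634}\right) = \frac{299713}{-3240} + 2 \cdot 477 \cdot \frac{1}{552} \left(- \frac{1}{33634}\right) = 299713 \left(- \frac{1}{3240}\right) + \frac{159}{92} \left(- \frac{1}{33634}\right) = - \frac{299713}{3240} - \frac{159}{3094328} = - \frac{57963177689}{626601420}$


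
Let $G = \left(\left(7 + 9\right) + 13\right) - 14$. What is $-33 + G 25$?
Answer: $342$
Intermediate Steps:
$G = 15$ ($G = \left(16 + 13\right) - 14 = 29 - 14 = 15$)
$-33 + G 25 = -33 + 15 \cdot 25 = -33 + 375 = 342$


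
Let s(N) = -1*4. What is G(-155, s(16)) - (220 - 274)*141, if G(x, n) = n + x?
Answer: 7455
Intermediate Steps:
s(N) = -4
G(-155, s(16)) - (220 - 274)*141 = (-4 - 155) - (220 - 274)*141 = -159 - (-54)*141 = -159 - 1*(-7614) = -159 + 7614 = 7455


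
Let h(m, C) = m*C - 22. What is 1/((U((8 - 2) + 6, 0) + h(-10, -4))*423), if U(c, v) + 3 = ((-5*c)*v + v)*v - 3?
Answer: 1/5076 ≈ 0.00019701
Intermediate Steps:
U(c, v) = -6 + v*(v - 5*c*v) (U(c, v) = -3 + (((-5*c)*v + v)*v - 3) = -3 + ((-5*c*v + v)*v - 3) = -3 + ((v - 5*c*v)*v - 3) = -3 + (v*(v - 5*c*v) - 3) = -3 + (-3 + v*(v - 5*c*v)) = -6 + v*(v - 5*c*v))
h(m, C) = -22 + C*m (h(m, C) = C*m - 22 = -22 + C*m)
1/((U((8 - 2) + 6, 0) + h(-10, -4))*423) = 1/(((-6 + 0² - 5*((8 - 2) + 6)*0²) + (-22 - 4*(-10)))*423) = 1/(((-6 + 0 - 5*(6 + 6)*0) + (-22 + 40))*423) = 1/(((-6 + 0 - 5*12*0) + 18)*423) = 1/(((-6 + 0 + 0) + 18)*423) = 1/((-6 + 18)*423) = 1/(12*423) = 1/5076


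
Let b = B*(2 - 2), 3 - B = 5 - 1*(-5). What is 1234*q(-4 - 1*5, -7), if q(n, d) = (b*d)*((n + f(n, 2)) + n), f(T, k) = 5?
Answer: 0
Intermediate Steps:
B = -7 (B = 3 - (5 - 1*(-5)) = 3 - (5 + 5) = 3 - 1*10 = 3 - 10 = -7)
b = 0 (b = -7*(2 - 2) = -7*0 = 0)
q(n, d) = 0 (q(n, d) = (0*d)*((n + 5) + n) = 0*((5 + n) + n) = 0*(5 + 2*n) = 0)
1234*q(-4 - 1*5, -7) = 1234*0 = 0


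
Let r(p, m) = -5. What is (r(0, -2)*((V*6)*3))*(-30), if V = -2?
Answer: -5400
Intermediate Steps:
(r(0, -2)*((V*6)*3))*(-30) = -5*(-2*6)*3*(-30) = -(-60)*3*(-30) = -5*(-36)*(-30) = 180*(-30) = -5400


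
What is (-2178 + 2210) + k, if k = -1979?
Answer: -1947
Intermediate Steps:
(-2178 + 2210) + k = (-2178 + 2210) - 1979 = 32 - 1979 = -1947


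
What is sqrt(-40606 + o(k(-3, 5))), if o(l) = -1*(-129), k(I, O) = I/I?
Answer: I*sqrt(40477) ≈ 201.19*I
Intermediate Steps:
k(I, O) = 1
o(l) = 129
sqrt(-40606 + o(k(-3, 5))) = sqrt(-40606 + 129) = sqrt(-40477) = I*sqrt(40477)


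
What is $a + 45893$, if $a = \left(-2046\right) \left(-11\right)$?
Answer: $68399$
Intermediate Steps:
$a = 22506$
$a + 45893 = 22506 + 45893 = 68399$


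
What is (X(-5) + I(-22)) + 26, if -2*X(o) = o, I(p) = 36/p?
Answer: 591/22 ≈ 26.864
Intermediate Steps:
X(o) = -o/2
(X(-5) + I(-22)) + 26 = (-1/2*(-5) + 36/(-22)) + 26 = (5/2 + 36*(-1/22)) + 26 = (5/2 - 18/11) + 26 = 19/22 + 26 = 591/22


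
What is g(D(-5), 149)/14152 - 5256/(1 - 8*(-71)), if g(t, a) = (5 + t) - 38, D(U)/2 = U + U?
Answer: -74413069/8052488 ≈ -9.2410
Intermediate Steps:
D(U) = 4*U (D(U) = 2*(U + U) = 2*(2*U) = 4*U)
g(t, a) = -33 + t
g(D(-5), 149)/14152 - 5256/(1 - 8*(-71)) = (-33 + 4*(-5))/14152 - 5256/(1 - 8*(-71)) = (-33 - 20)*(1/14152) - 5256/(1 + 568) = -53*1/14152 - 5256/569 = -53/14152 - 5256*1/569 = -53/14152 - 5256/569 = -74413069/8052488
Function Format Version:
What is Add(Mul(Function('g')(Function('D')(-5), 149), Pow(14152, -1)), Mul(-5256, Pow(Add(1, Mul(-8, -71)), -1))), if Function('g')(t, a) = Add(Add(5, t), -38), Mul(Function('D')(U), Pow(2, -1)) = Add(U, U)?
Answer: Rational(-74413069, 8052488) ≈ -9.2410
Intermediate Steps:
Function('D')(U) = Mul(4, U) (Function('D')(U) = Mul(2, Add(U, U)) = Mul(2, Mul(2, U)) = Mul(4, U))
Function('g')(t, a) = Add(-33, t)
Add(Mul(Function('g')(Function('D')(-5), 149), Pow(14152, -1)), Mul(-5256, Pow(Add(1, Mul(-8, -71)), -1))) = Add(Mul(Add(-33, Mul(4, -5)), Pow(14152, -1)), Mul(-5256, Pow(Add(1, Mul(-8, -71)), -1))) = Add(Mul(Add(-33, -20), Rational(1, 14152)), Mul(-5256, Pow(Add(1, 568), -1))) = Add(Mul(-53, Rational(1, 14152)), Mul(-5256, Pow(569, -1))) = Add(Rational(-53, 14152), Mul(-5256, Rational(1, 569))) = Add(Rational(-53, 14152), Rational(-5256, 569)) = Rational(-74413069, 8052488)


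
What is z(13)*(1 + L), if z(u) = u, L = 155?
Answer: 2028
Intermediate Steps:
z(13)*(1 + L) = 13*(1 + 155) = 13*156 = 2028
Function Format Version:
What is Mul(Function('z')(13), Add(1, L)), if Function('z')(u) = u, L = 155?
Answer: 2028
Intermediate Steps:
Mul(Function('z')(13), Add(1, L)) = Mul(13, Add(1, 155)) = Mul(13, 156) = 2028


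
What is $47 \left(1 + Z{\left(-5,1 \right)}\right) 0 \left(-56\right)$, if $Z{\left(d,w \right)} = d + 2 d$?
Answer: $0$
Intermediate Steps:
$Z{\left(d,w \right)} = 3 d$
$47 \left(1 + Z{\left(-5,1 \right)}\right) 0 \left(-56\right) = 47 \left(1 + 3 \left(-5\right)\right) 0 \left(-56\right) = 47 \left(1 - 15\right) 0 \left(-56\right) = 47 \left(\left(-14\right) 0\right) \left(-56\right) = 47 \cdot 0 \left(-56\right) = 0 \left(-56\right) = 0$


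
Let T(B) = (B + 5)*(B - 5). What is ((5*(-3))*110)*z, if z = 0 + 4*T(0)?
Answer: 165000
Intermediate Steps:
T(B) = (-5 + B)*(5 + B) (T(B) = (5 + B)*(-5 + B) = (-5 + B)*(5 + B))
z = -100 (z = 0 + 4*(-25 + 0**2) = 0 + 4*(-25 + 0) = 0 + 4*(-25) = 0 - 100 = -100)
((5*(-3))*110)*z = ((5*(-3))*110)*(-100) = -15*110*(-100) = -1650*(-100) = 165000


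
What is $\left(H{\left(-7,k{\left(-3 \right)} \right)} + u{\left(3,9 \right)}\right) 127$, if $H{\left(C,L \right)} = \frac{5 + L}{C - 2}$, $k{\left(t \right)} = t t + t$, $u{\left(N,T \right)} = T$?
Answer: $\frac{8890}{9} \approx 987.78$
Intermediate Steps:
$k{\left(t \right)} = t + t^{2}$ ($k{\left(t \right)} = t^{2} + t = t + t^{2}$)
$H{\left(C,L \right)} = \frac{5 + L}{-2 + C}$
$\left(H{\left(-7,k{\left(-3 \right)} \right)} + u{\left(3,9 \right)}\right) 127 = \left(\frac{5 - 3 \left(1 - 3\right)}{-2 - 7} + 9\right) 127 = \left(\frac{5 - -6}{-9} + 9\right) 127 = \left(- \frac{5 + 6}{9} + 9\right) 127 = \left(\left(- \frac{1}{9}\right) 11 + 9\right) 127 = \left(- \frac{11}{9} + 9\right) 127 = \frac{70}{9} \cdot 127 = \frac{8890}{9}$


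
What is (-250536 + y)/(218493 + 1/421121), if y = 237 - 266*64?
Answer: -112575329083/92011990654 ≈ -1.2235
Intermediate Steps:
y = -16787 (y = 237 - 17024 = -16787)
(-250536 + y)/(218493 + 1/421121) = (-250536 - 16787)/(218493 + 1/421121) = -267323/(218493 + 1/421121) = -267323/92011990654/421121 = -267323*421121/92011990654 = -112575329083/92011990654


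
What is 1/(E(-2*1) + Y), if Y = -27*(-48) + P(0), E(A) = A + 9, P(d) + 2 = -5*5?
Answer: 1/1276 ≈ 0.00078370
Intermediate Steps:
P(d) = -27 (P(d) = -2 - 5*5 = -2 - 25 = -27)
E(A) = 9 + A
Y = 1269 (Y = -27*(-48) - 27 = 1296 - 27 = 1269)
1/(E(-2*1) + Y) = 1/((9 - 2*1) + 1269) = 1/((9 - 2) + 1269) = 1/(7 + 1269) = 1/1276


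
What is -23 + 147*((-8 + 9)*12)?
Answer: 1741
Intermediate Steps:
-23 + 147*((-8 + 9)*12) = -23 + 147*(1*12) = -23 + 147*12 = -23 + 1764 = 1741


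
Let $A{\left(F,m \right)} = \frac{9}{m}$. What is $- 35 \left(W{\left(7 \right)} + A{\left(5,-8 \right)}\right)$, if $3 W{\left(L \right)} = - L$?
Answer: $\frac{2905}{24} \approx 121.04$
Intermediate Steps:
$W{\left(L \right)} = - \frac{L}{3}$ ($W{\left(L \right)} = \frac{\left(-1\right) L}{3} = - \frac{L}{3}$)
$- 35 \left(W{\left(7 \right)} + A{\left(5,-8 \right)}\right) = - 35 \left(\left(- \frac{1}{3}\right) 7 + \frac{9}{-8}\right) = - 35 \left(- \frac{7}{3} + 9 \left(- \frac{1}{8}\right)\right) = - 35 \left(- \frac{7}{3} - \frac{9}{8}\right) = \left(-35\right) \left(- \frac{83}{24}\right) = \frac{2905}{24}$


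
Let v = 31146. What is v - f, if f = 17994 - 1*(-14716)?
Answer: -1564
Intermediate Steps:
f = 32710 (f = 17994 + 14716 = 32710)
v - f = 31146 - 1*32710 = 31146 - 32710 = -1564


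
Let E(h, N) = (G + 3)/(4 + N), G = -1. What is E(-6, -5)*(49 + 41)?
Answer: -180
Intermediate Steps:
E(h, N) = 2/(4 + N) (E(h, N) = (-1 + 3)/(4 + N) = 2/(4 + N))
E(-6, -5)*(49 + 41) = (2/(4 - 5))*(49 + 41) = (2/(-1))*90 = (2*(-1))*90 = -2*90 = -180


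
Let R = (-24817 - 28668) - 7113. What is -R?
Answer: 60598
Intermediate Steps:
R = -60598 (R = -53485 - 7113 = -60598)
-R = -1*(-60598) = 60598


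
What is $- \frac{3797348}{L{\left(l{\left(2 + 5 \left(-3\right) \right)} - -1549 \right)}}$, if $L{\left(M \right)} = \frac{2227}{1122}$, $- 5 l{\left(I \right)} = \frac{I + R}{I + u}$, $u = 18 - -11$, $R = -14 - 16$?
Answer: $- \frac{250624968}{131} \approx -1.9132 \cdot 10^{6}$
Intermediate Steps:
$R = -30$
$u = 29$ ($u = 18 + 11 = 29$)
$l{\left(I \right)} = - \frac{-30 + I}{5 \left(29 + I\right)}$ ($l{\left(I \right)} = - \frac{\left(I - 30\right) \frac{1}{I + 29}}{5} = - \frac{\left(-30 + I\right) \frac{1}{29 + I}}{5} = - \frac{\frac{1}{29 + I} \left(-30 + I\right)}{5} = - \frac{-30 + I}{5 \left(29 + I\right)}$)
$L{\left(M \right)} = \frac{131}{66}$ ($L{\left(M \right)} = 2227 \cdot \frac{1}{1122} = \frac{131}{66}$)
$- \frac{3797348}{L{\left(l{\left(2 + 5 \left(-3\right) \right)} - -1549 \right)}} = - \frac{3797348}{\frac{131}{66}} = \left(-3797348\right) \frac{66}{131} = - \frac{250624968}{131}$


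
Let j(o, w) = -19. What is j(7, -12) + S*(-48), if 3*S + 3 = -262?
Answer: 4221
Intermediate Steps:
S = -265/3 (S = -1 + (1/3)*(-262) = -1 - 262/3 = -265/3 ≈ -88.333)
j(7, -12) + S*(-48) = -19 - 265/3*(-48) = -19 + 4240 = 4221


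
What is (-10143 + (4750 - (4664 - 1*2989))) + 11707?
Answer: 4639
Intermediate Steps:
(-10143 + (4750 - (4664 - 1*2989))) + 11707 = (-10143 + (4750 - (4664 - 2989))) + 11707 = (-10143 + (4750 - 1*1675)) + 11707 = (-10143 + (4750 - 1675)) + 11707 = (-10143 + 3075) + 11707 = -7068 + 11707 = 4639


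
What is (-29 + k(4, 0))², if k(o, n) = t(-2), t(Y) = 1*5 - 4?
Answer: 784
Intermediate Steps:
t(Y) = 1 (t(Y) = 5 - 4 = 1)
k(o, n) = 1
(-29 + k(4, 0))² = (-29 + 1)² = (-28)² = 784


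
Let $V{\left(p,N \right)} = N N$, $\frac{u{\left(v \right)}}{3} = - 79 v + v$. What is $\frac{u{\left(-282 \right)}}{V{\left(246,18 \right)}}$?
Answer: $\frac{611}{3} \approx 203.67$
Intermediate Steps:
$u{\left(v \right)} = - 234 v$ ($u{\left(v \right)} = 3 \left(- 79 v + v\right) = 3 \left(- 78 v\right) = - 234 v$)
$V{\left(p,N \right)} = N^{2}$
$\frac{u{\left(-282 \right)}}{V{\left(246,18 \right)}} = \frac{\left(-234\right) \left(-282\right)}{18^{2}} = \frac{65988}{324} = 65988 \cdot \frac{1}{324} = \frac{611}{3}$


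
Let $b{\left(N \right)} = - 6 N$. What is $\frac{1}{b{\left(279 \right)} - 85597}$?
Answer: $- \frac{1}{87271} \approx -1.1459 \cdot 10^{-5}$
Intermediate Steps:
$\frac{1}{b{\left(279 \right)} - 85597} = \frac{1}{\left(-6\right) 279 - 85597} = \frac{1}{-1674 - 85597} = \frac{1}{-87271} = - \frac{1}{87271}$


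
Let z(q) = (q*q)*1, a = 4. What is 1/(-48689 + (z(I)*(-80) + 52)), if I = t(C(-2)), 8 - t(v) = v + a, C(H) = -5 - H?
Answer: -1/52557 ≈ -1.9027e-5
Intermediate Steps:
t(v) = 4 - v (t(v) = 8 - (v + 4) = 8 - (4 + v) = 8 + (-4 - v) = 4 - v)
I = 7 (I = 4 - (-5 - 1*(-2)) = 4 - (-5 + 2) = 4 - 1*(-3) = 4 + 3 = 7)
z(q) = q² (z(q) = q²*1 = q²)
1/(-48689 + (z(I)*(-80) + 52)) = 1/(-48689 + (7²*(-80) + 52)) = 1/(-48689 + (49*(-80) + 52)) = 1/(-48689 + (-3920 + 52)) = 1/(-48689 - 3868) = 1/(-52557) = -1/52557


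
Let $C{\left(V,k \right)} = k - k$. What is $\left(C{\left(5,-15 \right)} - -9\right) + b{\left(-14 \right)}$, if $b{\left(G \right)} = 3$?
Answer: $12$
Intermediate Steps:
$C{\left(V,k \right)} = 0$
$\left(C{\left(5,-15 \right)} - -9\right) + b{\left(-14 \right)} = \left(0 - -9\right) + 3 = \left(0 + 9\right) + 3 = 9 + 3 = 12$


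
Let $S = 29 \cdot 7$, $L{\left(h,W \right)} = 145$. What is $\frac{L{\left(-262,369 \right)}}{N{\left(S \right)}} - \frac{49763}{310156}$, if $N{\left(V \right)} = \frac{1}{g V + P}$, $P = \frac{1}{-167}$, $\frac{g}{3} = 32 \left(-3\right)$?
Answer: $- \frac{62727098425943}{7399436} \approx -8.4773 \cdot 10^{6}$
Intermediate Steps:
$g = -288$ ($g = 3 \cdot 32 \left(-3\right) = 3 \left(-96\right) = -288$)
$S = 203$
$P = - \frac{1}{167} \approx -0.005988$
$N{\left(V \right)} = \frac{1}{- \frac{1}{167} - 288 V}$ ($N{\left(V \right)} = \frac{1}{- 288 V - \frac{1}{167}} = \frac{1}{- \frac{1}{167} - 288 V}$)
$\frac{L{\left(-262,369 \right)}}{N{\left(S \right)}} - \frac{49763}{310156} = \frac{145}{167 \frac{1}{-1 - 9763488}} - \frac{49763}{310156} = \frac{145}{167 \frac{1}{-1 - 9763488}} - \frac{7109}{44308} = \frac{145}{167 \frac{1}{-9763489}} - \frac{7109}{44308} = \frac{145}{167 \left(- \frac{1}{9763489}\right)} - \frac{7109}{44308} = \frac{145}{- \frac{167}{9763489}} - \frac{7109}{44308} = 145 \left(- \frac{9763489}{167}\right) - \frac{7109}{44308} = - \frac{1415705905}{167} - \frac{7109}{44308} = - \frac{62727098425943}{7399436}$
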